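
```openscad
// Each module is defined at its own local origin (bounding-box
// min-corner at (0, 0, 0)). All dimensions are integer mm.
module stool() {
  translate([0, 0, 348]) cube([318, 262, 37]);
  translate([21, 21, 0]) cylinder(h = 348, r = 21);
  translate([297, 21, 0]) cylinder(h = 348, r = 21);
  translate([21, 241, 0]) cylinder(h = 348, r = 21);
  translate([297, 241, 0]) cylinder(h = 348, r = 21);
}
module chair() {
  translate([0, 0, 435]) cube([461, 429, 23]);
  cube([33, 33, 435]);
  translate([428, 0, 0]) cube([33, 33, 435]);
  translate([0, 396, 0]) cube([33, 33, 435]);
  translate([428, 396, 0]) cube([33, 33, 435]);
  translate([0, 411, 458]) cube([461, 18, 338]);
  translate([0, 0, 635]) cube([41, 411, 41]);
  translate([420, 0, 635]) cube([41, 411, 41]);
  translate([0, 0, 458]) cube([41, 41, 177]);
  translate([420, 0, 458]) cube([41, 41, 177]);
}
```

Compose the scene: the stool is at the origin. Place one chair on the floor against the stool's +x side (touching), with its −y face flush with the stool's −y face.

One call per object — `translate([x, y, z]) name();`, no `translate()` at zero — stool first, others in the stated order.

stool();
translate([318, 0, 0]) chair();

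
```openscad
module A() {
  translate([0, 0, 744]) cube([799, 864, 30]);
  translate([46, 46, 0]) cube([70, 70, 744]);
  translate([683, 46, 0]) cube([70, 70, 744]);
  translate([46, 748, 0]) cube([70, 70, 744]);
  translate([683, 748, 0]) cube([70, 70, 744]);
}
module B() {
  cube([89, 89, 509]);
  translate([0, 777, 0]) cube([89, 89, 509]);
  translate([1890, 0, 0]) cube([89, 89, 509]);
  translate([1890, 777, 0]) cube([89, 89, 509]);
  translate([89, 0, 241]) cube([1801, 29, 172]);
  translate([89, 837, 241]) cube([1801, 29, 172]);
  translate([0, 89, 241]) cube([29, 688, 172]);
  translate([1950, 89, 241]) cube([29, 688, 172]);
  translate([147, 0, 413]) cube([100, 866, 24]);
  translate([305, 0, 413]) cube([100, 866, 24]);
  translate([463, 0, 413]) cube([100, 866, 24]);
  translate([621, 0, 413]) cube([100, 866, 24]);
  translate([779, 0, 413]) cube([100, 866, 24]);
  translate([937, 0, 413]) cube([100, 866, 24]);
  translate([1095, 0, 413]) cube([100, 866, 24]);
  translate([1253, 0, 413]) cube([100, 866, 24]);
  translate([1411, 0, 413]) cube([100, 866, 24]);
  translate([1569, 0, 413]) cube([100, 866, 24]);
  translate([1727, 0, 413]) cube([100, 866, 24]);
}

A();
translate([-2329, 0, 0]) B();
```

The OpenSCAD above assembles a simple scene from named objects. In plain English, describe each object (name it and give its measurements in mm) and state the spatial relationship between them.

A is a table: top 799 mm (x) × 864 mm (y), 30 mm thick, upper face at z = 774 mm, on four 70×70 mm square legs, each inset 46 mm from the nearest pair of top edges, running from z = 0 to the bottom of the top.

B is a bed frame 1979 mm long (x) by 866 mm wide (y). Four 89×89 mm corner posts, 509 mm tall, at the corners of the footprint. Four rails of 29 mm thickness and 172 mm height run between adjacent posts with their undersides at z = 241 mm, their outer faces flush with the outside of the frame (the two x-running rails run between the posts' inner faces; the two y-running rails run between the posts' inner faces). 11 slats, each 100 mm wide (x) and 24 mm thick, lie across the top of the two x-running rails, running the full 866 mm width of the frame in y; the slats are evenly spaced along x between the inner faces of the end posts with equal gaps (rounded down to the nearest mm) at the −x end and between each pair — any rounding remainder accumulates at the +x end.

The bed frame is on the floor beside the table on its −x side.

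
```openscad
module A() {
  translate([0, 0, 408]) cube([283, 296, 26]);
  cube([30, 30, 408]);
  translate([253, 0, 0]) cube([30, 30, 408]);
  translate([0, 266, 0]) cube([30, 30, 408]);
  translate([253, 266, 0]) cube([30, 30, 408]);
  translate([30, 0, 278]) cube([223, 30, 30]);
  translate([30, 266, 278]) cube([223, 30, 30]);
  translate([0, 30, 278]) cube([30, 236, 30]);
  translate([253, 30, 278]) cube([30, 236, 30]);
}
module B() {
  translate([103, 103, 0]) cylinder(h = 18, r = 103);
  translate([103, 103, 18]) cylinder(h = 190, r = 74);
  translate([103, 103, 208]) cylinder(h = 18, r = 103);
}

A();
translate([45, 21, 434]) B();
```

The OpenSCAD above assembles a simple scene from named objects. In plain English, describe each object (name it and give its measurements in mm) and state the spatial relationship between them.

A is a four-legged stool. The seat is 283×296 mm, 26 mm thick, top at z = 434 mm. It stands on four square legs, each 30×30 mm in cross-section, from z = 0 to the seat underside, each flush with a corner of the seat. Four stretchers, 30 mm wide and 30 mm tall, connect adjacent legs with their undersides at z = 278 mm, each running between the inner faces of the legs it joins and aligned with the legs' outer faces on the other axis.

B is a spool: two coaxial disc flanges of radius 103 mm and thickness 18 mm, joined by a core cylinder of radius 74 mm and height 190 mm. The lower flange rests on z = 0 and the three cylinders share a vertical axis.

The spool is on top of the stool.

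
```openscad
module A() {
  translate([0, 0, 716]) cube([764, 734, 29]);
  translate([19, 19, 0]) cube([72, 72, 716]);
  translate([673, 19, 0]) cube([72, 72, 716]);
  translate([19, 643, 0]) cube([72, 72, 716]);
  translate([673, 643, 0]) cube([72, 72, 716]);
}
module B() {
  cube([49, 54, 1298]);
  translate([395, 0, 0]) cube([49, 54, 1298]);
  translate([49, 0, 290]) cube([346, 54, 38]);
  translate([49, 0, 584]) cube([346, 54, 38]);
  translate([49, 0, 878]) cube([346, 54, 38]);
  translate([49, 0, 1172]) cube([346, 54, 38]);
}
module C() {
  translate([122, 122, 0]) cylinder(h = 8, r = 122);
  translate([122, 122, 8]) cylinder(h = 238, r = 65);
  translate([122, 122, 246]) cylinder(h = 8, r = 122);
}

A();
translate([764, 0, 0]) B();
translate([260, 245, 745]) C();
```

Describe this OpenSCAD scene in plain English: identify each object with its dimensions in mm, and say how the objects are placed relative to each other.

A is a table with a 764×734 mm rectangular top, 29 mm thick, top surface at z = 745 mm, supported by four 72×72 mm square legs, each inset 19 mm from the nearest pair of top edges, running from the floor.

B is a wooden ladder with two side rails of 49×54 mm section and 1298 mm height, set 444 mm apart overall. Between them run 4 rectangular rungs (54 mm deep, 38 mm thick), front faces flush with the rails' −y face. The bottom of the first rung is 290 mm above the floor and each subsequent rung is 294 mm higher than the one below.

C is a spool: two coaxial disc flanges of radius 122 mm and thickness 8 mm, joined by a core cylinder of radius 65 mm and height 238 mm. The lower flange rests on z = 0 and the three cylinders share a vertical axis.

The ladder is against the table's +x side, with their −y faces flush. The spool is on top of the table, centred.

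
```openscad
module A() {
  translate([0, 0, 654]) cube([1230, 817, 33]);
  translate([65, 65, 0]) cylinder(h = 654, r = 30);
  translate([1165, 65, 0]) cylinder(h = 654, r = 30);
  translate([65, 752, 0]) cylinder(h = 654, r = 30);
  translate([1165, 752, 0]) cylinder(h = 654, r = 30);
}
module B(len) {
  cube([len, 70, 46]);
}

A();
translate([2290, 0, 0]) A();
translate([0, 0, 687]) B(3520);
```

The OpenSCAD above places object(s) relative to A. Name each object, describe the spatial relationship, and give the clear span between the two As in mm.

A is a table. B is a beam. A beam spans the tops of two tables. The clear span between the two tables is 1060 mm.

Second table starts at x = 2290; first ends at x = 1230; clear span = 2290 − 1230 = 1060 mm.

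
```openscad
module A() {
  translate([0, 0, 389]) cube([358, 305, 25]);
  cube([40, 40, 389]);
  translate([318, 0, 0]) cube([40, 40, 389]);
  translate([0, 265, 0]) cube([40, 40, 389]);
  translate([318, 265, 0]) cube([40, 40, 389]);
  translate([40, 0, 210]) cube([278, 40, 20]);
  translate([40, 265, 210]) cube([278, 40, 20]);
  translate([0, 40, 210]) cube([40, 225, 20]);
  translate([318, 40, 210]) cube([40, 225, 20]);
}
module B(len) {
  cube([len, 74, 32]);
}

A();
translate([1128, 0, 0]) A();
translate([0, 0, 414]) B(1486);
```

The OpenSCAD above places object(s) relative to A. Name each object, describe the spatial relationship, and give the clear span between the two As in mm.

A is a stool. B is a beam. A beam spans the tops of two stools. The clear span between the two stools is 770 mm.

Second stool starts at x = 1128; first ends at x = 358; clear span = 1128 − 358 = 770 mm.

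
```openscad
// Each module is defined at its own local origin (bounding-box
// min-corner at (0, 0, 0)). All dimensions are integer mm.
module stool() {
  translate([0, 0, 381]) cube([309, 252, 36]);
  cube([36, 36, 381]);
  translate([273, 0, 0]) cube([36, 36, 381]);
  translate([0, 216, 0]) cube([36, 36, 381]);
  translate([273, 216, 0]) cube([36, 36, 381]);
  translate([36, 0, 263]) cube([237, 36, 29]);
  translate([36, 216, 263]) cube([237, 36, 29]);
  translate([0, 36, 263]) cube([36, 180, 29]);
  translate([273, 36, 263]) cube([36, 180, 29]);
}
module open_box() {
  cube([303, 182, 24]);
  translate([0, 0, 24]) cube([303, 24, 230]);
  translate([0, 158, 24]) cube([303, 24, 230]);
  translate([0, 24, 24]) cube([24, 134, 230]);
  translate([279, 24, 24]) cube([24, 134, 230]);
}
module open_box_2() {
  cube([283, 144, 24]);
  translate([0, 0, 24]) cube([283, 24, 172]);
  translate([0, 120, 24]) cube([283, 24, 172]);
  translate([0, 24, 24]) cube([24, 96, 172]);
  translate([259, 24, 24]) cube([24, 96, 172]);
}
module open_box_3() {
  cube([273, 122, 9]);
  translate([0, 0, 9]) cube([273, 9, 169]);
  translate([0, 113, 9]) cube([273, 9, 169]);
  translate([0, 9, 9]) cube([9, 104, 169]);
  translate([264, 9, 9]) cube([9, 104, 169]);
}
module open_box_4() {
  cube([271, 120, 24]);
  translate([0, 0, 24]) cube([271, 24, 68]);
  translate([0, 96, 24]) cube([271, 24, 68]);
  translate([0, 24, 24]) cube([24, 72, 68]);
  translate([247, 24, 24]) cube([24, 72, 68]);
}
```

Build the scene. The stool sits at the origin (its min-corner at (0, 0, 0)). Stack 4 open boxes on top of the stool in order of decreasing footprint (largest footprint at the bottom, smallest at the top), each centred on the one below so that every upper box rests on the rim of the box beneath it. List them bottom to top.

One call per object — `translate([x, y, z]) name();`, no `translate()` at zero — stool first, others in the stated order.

stool();
translate([3, 35, 417]) open_box();
translate([13, 54, 671]) open_box_2();
translate([18, 65, 867]) open_box_3();
translate([19, 66, 1045]) open_box_4();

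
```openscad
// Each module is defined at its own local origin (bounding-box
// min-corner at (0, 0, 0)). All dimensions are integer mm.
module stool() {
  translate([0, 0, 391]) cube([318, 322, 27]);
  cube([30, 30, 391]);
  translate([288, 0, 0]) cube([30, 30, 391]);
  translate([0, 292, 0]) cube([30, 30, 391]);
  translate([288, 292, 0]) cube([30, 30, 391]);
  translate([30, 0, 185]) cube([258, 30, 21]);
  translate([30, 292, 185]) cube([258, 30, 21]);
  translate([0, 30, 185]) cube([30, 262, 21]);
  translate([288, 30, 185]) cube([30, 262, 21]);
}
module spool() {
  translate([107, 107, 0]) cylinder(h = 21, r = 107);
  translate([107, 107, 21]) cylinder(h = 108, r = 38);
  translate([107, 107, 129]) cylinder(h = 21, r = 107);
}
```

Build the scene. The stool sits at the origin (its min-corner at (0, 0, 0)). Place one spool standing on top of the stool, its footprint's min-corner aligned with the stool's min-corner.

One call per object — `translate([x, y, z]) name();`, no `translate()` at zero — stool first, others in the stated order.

stool();
translate([0, 0, 418]) spool();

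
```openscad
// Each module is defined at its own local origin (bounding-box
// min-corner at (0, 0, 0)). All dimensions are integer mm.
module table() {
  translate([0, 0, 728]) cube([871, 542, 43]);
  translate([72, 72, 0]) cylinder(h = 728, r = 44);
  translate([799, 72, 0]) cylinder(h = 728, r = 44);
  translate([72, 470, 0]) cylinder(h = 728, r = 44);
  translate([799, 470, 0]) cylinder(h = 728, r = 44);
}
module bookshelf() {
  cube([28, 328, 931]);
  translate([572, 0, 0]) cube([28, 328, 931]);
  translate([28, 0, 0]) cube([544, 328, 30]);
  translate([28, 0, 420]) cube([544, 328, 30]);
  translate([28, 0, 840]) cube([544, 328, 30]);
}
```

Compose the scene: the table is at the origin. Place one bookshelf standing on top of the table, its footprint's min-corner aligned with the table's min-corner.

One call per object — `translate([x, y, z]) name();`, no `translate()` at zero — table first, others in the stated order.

table();
translate([0, 0, 771]) bookshelf();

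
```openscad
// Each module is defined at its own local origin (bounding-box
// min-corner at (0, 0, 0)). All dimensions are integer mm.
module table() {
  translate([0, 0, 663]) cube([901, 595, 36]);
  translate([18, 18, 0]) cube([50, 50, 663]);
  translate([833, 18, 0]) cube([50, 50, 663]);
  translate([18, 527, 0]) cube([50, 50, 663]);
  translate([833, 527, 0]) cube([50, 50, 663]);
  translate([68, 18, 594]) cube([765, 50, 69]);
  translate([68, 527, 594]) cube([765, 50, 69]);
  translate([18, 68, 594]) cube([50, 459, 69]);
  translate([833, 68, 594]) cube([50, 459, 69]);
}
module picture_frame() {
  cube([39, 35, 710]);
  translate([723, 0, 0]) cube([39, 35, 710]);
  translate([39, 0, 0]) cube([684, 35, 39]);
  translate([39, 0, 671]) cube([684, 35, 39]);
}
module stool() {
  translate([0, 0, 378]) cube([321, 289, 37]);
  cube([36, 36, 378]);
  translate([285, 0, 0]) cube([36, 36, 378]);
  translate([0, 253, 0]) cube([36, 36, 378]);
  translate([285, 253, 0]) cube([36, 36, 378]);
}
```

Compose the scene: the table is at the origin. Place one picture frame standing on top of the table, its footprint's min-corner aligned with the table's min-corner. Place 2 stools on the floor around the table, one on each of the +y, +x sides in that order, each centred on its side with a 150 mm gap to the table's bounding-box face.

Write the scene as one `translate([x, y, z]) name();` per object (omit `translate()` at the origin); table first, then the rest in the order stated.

table();
translate([0, 0, 699]) picture_frame();
translate([290, 745, 0]) stool();
translate([1051, 153, 0]) stool();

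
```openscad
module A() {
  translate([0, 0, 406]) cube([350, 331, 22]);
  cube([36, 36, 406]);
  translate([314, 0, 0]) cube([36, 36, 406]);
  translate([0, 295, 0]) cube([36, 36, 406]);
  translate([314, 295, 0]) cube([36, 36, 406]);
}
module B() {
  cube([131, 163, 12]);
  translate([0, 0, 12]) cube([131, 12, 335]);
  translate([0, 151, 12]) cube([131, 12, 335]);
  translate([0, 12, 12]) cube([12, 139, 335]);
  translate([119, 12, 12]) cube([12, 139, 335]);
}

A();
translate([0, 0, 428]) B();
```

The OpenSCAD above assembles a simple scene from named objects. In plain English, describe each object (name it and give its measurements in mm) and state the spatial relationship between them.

A is a simple wooden stool: a rectangular seat 350 mm (x) by 331 mm (y), 22 mm thick, top face at z = 428 mm, on four square legs, each 36×36 mm in cross-section. The legs rest on z = 0, each flush with a corner of the seat.

B is an open storage box with external size 131×163×347 mm and wall thickness 12 mm (the base is also 12 mm thick). The base covers the whole footprint; the four walls stand on the base, with the y-facing walls full-width and the x-facing walls fitting between their inner faces.

The open box is on top of the stool.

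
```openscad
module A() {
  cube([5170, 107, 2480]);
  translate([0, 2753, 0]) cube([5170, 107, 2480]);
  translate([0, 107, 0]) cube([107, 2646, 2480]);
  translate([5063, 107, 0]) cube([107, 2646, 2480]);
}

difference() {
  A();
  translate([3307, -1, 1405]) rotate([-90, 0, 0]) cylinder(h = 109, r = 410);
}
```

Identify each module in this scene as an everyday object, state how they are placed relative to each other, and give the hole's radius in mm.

A is a house frame. The house frame has a circular hole through its front wall. The hole's radius is 410 mm.

The subtracted cylinder has r = 410 mm.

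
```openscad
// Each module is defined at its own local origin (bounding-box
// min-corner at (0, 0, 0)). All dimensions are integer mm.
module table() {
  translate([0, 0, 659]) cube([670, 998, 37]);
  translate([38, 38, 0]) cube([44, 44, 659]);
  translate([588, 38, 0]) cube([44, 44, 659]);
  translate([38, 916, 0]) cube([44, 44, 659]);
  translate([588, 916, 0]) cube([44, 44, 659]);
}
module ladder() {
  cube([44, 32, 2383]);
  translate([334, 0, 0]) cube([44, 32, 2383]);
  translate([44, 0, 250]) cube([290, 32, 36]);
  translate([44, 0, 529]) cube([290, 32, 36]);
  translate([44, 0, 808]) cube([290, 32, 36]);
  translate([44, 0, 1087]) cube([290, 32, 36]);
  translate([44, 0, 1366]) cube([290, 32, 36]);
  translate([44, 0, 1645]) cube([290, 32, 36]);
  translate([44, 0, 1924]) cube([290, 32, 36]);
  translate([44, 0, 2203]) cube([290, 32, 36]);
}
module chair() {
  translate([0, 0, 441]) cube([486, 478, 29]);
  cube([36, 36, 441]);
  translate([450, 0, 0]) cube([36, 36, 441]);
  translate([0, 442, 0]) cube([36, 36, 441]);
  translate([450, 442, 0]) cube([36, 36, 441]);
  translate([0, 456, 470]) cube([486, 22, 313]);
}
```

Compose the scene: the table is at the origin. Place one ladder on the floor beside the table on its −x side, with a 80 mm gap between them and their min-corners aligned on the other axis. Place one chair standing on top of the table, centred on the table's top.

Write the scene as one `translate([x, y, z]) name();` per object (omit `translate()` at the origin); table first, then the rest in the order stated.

table();
translate([-458, 0, 0]) ladder();
translate([92, 260, 696]) chair();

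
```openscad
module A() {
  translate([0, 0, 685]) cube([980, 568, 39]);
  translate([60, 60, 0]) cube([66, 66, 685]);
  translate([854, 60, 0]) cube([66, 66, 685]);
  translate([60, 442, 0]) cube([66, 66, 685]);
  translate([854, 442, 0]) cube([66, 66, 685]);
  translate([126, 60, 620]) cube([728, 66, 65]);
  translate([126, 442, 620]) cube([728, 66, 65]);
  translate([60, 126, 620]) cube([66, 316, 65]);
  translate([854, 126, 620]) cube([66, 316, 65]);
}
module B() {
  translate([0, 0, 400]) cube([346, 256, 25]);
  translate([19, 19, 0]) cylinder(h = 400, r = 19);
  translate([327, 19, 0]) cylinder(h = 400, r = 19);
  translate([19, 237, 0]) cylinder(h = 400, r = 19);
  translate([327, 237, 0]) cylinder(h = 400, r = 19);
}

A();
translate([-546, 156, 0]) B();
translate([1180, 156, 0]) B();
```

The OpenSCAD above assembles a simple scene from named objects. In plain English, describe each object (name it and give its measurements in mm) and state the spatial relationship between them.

A is a table with a 980×568 mm rectangular top, 39 mm thick, top surface at z = 724 mm, supported by four 66×66 mm square legs, each inset 60 mm from the nearest pair of top edges, running from the floor. Four apron rails, 66 mm thick and 65 mm tall, run between adjacent legs with their top edges flush with the underside of the top and their outer faces flush with the legs' outer faces.

B is a simple wooden stool: a rectangular seat 346 mm (x) by 256 mm (y), 25 mm thick, top face at z = 425 mm, on four round legs, each 38 mm in diameter. The legs rest on z = 0, each leg's axis is inset half a diameter from the nearest pair of seat edges (so the leg's bounding box is flush with the corner).

Two stools sit around the table at the −x, +x sides.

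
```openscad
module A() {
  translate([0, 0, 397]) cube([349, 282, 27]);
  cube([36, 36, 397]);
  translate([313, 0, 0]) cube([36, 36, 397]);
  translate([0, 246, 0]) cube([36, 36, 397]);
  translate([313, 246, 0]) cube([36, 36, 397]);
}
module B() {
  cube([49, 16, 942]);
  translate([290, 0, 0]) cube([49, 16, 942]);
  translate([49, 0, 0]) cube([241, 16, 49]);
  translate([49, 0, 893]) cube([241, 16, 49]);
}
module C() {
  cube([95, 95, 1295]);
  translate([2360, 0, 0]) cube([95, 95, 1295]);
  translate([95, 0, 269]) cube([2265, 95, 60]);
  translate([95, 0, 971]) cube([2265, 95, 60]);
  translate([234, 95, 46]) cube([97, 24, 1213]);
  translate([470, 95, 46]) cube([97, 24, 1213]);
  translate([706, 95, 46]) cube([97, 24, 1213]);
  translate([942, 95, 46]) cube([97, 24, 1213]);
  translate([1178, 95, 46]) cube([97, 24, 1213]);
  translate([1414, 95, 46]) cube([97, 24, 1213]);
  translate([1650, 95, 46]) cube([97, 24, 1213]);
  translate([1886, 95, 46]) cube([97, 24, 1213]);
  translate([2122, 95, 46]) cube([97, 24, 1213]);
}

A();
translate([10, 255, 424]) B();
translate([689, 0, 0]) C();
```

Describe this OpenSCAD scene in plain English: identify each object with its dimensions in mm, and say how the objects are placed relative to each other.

A is a four-legged stool. The seat is a 349×282×27 mm slab whose top surface is at z = 424 mm; four square legs, each 36×36 mm in cross-section, run from the floor (z = 0) to the underside of the seat, each flush with a corner of the seat.

B is a picture frame with a 241×844 mm rectangular opening (x by z) and a uniform 49 mm border on every side. Frame depth is 16 mm along y. It is built from two vertical stiles running the full outside height and two horizontal rails spanning the gap between the stiles.

C is a fence section. Two 95×95 mm posts, 1295 mm tall, stand on the floor with a clear span of 2265 mm between their inner faces. Two horizontal rails of 95×60 mm section span the gap between the posts with their undersides at z = 269 mm and z = 971 mm, flush with the posts' −y face. 9 pickets, each 97 mm wide, 24 mm thick and 1213 mm tall, are fixed to the +y face of the rails with their bottoms at z = 46 mm, evenly spaced across the span with equal gaps (rounded down to the nearest mm) at the −x end and between each pair — any rounding remainder accumulates at the +x end.

The picture frame is on top of the stool. The fence section is on the floor beside the stool on its +x side.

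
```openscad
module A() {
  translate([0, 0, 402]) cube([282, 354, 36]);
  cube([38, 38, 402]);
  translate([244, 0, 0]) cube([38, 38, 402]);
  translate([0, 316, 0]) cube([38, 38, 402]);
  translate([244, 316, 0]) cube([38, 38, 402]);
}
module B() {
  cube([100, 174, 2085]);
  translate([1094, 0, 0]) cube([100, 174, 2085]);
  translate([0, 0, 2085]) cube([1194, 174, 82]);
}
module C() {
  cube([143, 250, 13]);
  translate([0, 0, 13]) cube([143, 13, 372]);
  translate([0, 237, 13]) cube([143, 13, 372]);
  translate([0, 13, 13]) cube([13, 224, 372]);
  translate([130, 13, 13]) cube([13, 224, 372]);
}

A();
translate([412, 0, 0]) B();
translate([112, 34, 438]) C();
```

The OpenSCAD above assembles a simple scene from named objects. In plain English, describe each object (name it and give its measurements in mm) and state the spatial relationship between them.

A is a simple wooden stool: a rectangular seat 282 mm (x) by 354 mm (y), 36 mm thick, top face at z = 438 mm, on four square legs, each 38×38 mm in cross-section. The legs rest on z = 0, each flush with a corner of the seat.

B is a rectangular door frame: two vertical jambs of 100×174 mm section, 2085 mm tall, with a clear opening 994 mm wide between their inner faces. A header 82 mm tall and 174 mm deep lies on top of the jambs and spans the full outside width.

C is an open-topped rectangular box: outside dimensions 143×250×385 mm, with a uniform wall and base thickness of 13 mm. The base is a full 143×250 slab on the floor; four walls sit on top of the base. The front and back walls (the −y and +y sides) span the full width; the two side walls fit between them.

The door frame is on the floor beside the stool on its +x side. The open box is on top of the stool.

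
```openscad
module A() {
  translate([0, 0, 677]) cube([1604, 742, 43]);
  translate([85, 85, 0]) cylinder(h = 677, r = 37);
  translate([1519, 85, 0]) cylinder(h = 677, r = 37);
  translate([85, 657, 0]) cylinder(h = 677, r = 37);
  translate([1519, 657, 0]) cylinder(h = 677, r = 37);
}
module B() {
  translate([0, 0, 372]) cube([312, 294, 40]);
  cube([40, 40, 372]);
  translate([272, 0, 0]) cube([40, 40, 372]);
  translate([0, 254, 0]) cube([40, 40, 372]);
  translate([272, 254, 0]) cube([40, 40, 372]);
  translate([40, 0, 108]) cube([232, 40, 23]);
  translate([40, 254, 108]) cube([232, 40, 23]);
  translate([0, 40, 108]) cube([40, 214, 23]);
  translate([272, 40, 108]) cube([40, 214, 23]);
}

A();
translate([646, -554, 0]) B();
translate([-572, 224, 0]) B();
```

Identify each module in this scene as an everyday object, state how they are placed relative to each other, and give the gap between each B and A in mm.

A is a table. B is a stool. Two stools sit around the table at the −y, −x sides. The gap between each stool and the table is 260 mm.

Each stool's nearest face is 260 mm from the table's bounding box.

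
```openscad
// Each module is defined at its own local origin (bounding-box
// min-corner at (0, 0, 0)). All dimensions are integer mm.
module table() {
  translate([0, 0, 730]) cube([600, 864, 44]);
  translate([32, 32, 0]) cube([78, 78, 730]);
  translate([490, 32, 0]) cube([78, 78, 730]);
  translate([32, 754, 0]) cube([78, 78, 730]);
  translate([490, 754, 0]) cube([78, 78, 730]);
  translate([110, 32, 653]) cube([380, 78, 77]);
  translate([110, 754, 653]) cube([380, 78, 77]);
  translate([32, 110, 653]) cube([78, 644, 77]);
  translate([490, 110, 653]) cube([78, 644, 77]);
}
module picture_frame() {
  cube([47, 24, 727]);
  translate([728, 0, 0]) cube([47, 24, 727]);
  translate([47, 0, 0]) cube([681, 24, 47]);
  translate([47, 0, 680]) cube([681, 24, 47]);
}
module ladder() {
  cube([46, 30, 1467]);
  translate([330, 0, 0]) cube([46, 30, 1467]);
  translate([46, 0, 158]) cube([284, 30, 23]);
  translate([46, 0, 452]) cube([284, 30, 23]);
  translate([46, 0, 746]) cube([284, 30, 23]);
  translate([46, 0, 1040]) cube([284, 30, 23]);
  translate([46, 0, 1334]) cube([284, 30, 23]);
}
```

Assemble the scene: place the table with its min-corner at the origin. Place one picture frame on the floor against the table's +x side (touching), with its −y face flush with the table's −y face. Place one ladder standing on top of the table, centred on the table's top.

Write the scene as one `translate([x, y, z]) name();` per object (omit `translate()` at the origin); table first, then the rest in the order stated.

table();
translate([600, 0, 0]) picture_frame();
translate([112, 417, 774]) ladder();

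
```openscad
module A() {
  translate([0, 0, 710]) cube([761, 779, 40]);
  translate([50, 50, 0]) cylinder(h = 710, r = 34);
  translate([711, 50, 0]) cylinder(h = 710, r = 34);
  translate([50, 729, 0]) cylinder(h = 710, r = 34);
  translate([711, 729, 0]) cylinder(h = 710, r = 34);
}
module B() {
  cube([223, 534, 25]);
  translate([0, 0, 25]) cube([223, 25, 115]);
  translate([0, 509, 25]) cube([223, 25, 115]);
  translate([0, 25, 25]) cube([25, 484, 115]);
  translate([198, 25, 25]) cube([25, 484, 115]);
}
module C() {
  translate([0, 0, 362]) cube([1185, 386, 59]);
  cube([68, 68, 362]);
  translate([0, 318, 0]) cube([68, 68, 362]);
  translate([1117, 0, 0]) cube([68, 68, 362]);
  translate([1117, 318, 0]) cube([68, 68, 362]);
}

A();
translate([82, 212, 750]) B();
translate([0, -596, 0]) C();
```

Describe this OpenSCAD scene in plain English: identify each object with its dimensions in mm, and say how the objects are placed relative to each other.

A is a table: top 761 mm (x) × 779 mm (y), 40 mm thick, upper face at z = 750 mm, on four round legs of 68 mm diameter, each leg's bounding box inset 16 mm from the nearest pair of top edges, running from z = 0 to the bottom of the top.

B is an open-topped rectangular box: outside dimensions 223×534×140 mm, with a uniform wall and base thickness of 25 mm. The base is a full 223×534 slab on the floor; four walls sit on top of the base. The front and back walls (the −y and +y sides) span the full width; the two side walls fit between them.

C is a bench: a 1185×386 mm seat slab, 59 mm thick, top at z = 421 mm, on four 68×68 mm square legs flush with the seat corners and standing on z = 0.

The open box is on top of the table. The bench is on the floor beside the table on its −y side.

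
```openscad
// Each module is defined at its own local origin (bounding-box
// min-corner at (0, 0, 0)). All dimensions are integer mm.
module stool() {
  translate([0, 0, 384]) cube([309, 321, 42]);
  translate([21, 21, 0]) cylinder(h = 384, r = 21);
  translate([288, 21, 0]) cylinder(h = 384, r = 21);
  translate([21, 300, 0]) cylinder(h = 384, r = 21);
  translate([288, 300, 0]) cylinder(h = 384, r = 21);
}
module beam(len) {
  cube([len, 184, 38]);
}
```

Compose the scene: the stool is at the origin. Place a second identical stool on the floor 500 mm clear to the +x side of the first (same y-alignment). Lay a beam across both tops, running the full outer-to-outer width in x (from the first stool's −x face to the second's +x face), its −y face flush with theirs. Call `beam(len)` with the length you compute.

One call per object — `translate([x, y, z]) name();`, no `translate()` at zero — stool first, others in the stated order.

stool();
translate([809, 0, 0]) stool();
translate([0, 0, 426]) beam(1118);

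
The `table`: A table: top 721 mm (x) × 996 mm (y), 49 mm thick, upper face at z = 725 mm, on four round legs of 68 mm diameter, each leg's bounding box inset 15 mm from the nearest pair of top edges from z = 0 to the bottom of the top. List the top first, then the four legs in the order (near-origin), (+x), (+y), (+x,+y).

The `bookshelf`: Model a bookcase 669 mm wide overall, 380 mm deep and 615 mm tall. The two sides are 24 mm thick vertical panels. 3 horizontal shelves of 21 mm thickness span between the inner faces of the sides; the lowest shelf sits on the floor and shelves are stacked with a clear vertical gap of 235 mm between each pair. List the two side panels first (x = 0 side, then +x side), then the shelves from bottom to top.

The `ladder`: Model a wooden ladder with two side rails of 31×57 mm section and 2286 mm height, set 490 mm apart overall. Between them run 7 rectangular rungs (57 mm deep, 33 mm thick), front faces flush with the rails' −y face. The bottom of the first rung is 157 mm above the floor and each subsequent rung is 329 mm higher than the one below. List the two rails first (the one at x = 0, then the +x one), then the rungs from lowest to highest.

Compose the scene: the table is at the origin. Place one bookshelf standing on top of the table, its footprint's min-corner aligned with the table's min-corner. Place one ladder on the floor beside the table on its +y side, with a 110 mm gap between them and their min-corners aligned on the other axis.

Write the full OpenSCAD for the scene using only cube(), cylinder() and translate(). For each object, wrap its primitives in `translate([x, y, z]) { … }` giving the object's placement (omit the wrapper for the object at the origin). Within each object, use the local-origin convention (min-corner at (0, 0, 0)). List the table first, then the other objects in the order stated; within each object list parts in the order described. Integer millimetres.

translate([0, 0, 676]) cube([721, 996, 49]);
translate([49, 49, 0]) cylinder(h = 676, r = 34);
translate([672, 49, 0]) cylinder(h = 676, r = 34);
translate([49, 947, 0]) cylinder(h = 676, r = 34);
translate([672, 947, 0]) cylinder(h = 676, r = 34);
translate([0, 0, 725]) {
  cube([24, 380, 615]);
  translate([645, 0, 0]) cube([24, 380, 615]);
  translate([24, 0, 0]) cube([621, 380, 21]);
  translate([24, 0, 256]) cube([621, 380, 21]);
  translate([24, 0, 512]) cube([621, 380, 21]);
}
translate([0, 1106, 0]) {
  cube([31, 57, 2286]);
  translate([459, 0, 0]) cube([31, 57, 2286]);
  translate([31, 0, 157]) cube([428, 57, 33]);
  translate([31, 0, 486]) cube([428, 57, 33]);
  translate([31, 0, 815]) cube([428, 57, 33]);
  translate([31, 0, 1144]) cube([428, 57, 33]);
  translate([31, 0, 1473]) cube([428, 57, 33]);
  translate([31, 0, 1802]) cube([428, 57, 33]);
  translate([31, 0, 2131]) cube([428, 57, 33]);
}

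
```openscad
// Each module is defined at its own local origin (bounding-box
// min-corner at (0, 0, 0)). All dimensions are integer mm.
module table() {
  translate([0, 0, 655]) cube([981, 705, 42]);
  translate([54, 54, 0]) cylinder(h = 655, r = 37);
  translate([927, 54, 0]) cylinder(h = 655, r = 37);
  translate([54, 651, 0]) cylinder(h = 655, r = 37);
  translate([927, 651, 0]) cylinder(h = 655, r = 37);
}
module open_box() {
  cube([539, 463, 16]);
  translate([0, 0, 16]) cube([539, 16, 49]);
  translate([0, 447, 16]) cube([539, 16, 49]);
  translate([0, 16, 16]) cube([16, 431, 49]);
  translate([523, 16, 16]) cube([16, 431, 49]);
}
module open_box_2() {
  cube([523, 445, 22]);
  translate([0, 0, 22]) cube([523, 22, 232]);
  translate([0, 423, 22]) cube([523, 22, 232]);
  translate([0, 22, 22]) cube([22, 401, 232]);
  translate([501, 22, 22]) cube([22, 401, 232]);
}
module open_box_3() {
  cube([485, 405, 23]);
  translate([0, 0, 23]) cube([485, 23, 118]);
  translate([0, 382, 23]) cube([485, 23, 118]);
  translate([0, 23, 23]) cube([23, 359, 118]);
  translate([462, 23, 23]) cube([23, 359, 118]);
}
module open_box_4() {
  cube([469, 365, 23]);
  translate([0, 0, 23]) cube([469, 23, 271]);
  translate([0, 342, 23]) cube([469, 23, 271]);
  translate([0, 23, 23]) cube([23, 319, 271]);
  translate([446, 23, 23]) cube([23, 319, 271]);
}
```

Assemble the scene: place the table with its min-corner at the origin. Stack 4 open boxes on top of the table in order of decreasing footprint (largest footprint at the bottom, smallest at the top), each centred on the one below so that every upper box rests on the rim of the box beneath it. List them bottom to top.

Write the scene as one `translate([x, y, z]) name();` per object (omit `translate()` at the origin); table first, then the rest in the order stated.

table();
translate([221, 121, 697]) open_box();
translate([229, 130, 762]) open_box_2();
translate([248, 150, 1016]) open_box_3();
translate([256, 170, 1157]) open_box_4();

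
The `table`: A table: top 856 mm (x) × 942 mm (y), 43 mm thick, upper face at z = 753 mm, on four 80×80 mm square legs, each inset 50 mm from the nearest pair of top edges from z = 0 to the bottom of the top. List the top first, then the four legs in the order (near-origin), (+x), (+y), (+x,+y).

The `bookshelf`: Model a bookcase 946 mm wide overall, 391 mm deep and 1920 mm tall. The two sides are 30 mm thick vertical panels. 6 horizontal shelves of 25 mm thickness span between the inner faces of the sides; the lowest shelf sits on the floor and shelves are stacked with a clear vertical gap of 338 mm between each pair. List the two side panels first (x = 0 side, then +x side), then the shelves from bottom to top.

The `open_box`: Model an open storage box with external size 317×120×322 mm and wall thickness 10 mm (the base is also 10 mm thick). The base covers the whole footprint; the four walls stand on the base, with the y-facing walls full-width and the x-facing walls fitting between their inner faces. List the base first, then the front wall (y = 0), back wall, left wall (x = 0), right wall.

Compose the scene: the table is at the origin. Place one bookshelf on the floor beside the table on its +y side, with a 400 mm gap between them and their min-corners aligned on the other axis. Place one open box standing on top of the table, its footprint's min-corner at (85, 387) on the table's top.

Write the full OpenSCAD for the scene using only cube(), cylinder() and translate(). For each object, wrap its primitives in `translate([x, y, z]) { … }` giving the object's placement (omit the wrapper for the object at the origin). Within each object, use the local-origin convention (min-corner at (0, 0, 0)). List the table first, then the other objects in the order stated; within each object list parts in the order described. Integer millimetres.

translate([0, 0, 710]) cube([856, 942, 43]);
translate([50, 50, 0]) cube([80, 80, 710]);
translate([726, 50, 0]) cube([80, 80, 710]);
translate([50, 812, 0]) cube([80, 80, 710]);
translate([726, 812, 0]) cube([80, 80, 710]);
translate([0, 1342, 0]) {
  cube([30, 391, 1920]);
  translate([916, 0, 0]) cube([30, 391, 1920]);
  translate([30, 0, 0]) cube([886, 391, 25]);
  translate([30, 0, 363]) cube([886, 391, 25]);
  translate([30, 0, 726]) cube([886, 391, 25]);
  translate([30, 0, 1089]) cube([886, 391, 25]);
  translate([30, 0, 1452]) cube([886, 391, 25]);
  translate([30, 0, 1815]) cube([886, 391, 25]);
}
translate([85, 387, 753]) {
  cube([317, 120, 10]);
  translate([0, 0, 10]) cube([317, 10, 312]);
  translate([0, 110, 10]) cube([317, 10, 312]);
  translate([0, 10, 10]) cube([10, 100, 312]);
  translate([307, 10, 10]) cube([10, 100, 312]);
}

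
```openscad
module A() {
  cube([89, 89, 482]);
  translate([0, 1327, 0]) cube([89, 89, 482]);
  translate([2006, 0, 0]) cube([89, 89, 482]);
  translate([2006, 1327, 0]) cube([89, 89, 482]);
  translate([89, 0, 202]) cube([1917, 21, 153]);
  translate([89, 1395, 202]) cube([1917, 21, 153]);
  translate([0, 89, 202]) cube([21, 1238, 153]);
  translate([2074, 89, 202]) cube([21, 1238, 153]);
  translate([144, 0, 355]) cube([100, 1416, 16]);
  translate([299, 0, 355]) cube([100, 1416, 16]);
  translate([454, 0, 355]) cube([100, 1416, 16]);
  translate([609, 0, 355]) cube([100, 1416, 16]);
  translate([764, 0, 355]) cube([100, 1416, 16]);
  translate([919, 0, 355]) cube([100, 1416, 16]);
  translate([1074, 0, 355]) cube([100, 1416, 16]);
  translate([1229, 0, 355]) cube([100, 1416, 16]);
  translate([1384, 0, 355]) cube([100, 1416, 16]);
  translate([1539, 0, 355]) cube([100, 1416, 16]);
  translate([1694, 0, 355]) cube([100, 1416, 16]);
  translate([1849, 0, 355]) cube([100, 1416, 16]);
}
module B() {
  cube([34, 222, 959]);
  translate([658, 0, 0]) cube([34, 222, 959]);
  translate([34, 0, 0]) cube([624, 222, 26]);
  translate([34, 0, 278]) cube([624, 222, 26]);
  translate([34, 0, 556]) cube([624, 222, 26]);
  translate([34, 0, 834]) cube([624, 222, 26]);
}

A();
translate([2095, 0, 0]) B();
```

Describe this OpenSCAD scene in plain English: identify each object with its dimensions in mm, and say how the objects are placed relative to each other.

A is a bed frame 2095 mm long (x) by 1416 mm wide (y). Four 89×89 mm corner posts, 482 mm tall, at the corners of the footprint. Four rails of 21 mm thickness and 153 mm height run between adjacent posts with their undersides at z = 202 mm, their outer faces flush with the outside of the frame (the two x-running rails run between the posts' inner faces; the two y-running rails run between the posts' inner faces). 12 slats, each 100 mm wide (x) and 16 mm thick, lie across the top of the two x-running rails, running the full 1416 mm width of the frame in y; the slats are evenly spaced along x between the inner faces of the end posts with equal gaps (rounded down to the nearest mm) at the −x end and between each pair — any rounding remainder accumulates at the +x end.

B is an open bookshelf. Two side panels, each 34 mm thick, 222 mm deep and 959 mm tall, stand 692 mm apart (outside-to-outside). Between them sit 4 shelves, each 26 mm thick and 222 mm deep, spanning the full gap between the sides. The bottom shelf rests on the floor (its underside at z = 0) and the clear gap between one shelf's top and the next shelf's underside is 252 mm.

The bookshelf is against the bed frame's +x side, with their −y faces flush.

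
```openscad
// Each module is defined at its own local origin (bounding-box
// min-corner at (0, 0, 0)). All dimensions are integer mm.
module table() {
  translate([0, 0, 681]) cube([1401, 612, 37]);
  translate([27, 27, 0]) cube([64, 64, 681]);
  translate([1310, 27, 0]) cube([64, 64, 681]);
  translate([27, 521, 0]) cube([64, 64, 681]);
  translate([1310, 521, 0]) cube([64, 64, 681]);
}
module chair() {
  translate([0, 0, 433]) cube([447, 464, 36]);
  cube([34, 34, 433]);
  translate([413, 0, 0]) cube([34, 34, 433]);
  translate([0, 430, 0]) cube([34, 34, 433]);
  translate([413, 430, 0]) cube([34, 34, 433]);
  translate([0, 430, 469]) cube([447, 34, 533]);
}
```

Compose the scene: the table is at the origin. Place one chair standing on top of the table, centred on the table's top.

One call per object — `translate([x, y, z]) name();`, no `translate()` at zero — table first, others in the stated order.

table();
translate([477, 74, 718]) chair();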